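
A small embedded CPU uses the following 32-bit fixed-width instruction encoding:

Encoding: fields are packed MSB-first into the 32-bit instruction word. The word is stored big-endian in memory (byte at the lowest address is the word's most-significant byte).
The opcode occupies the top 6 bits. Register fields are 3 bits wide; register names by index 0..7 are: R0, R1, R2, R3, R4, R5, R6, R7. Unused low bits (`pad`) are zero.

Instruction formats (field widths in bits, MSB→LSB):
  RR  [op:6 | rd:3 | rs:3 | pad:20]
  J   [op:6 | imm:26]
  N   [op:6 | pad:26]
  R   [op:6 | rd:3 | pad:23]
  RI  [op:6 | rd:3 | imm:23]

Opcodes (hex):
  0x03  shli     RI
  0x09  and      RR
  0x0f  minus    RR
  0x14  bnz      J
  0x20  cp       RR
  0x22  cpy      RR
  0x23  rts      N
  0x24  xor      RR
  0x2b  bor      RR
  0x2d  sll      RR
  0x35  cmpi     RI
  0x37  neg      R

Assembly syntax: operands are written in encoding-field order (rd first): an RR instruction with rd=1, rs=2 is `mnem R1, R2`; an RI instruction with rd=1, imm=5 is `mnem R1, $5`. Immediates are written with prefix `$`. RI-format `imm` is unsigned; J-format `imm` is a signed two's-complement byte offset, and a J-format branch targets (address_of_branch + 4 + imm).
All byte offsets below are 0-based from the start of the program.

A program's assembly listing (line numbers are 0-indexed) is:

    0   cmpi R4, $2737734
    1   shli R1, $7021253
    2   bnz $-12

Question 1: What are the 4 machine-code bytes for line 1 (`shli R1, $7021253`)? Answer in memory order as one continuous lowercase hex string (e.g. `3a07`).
0ceb22c5

line 1 (shli): pack op=0x3:6|rd=1:3|imm=7021253:23 = 0x0ceb22c5; big→ 0c eb 22 c5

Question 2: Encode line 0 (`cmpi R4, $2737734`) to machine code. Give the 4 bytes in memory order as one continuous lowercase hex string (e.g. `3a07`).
0. cmpi fields op=0x35:6|rd=4:3|imm=2737734:23 → word d629c646h → d6 29 c6 46

d629c646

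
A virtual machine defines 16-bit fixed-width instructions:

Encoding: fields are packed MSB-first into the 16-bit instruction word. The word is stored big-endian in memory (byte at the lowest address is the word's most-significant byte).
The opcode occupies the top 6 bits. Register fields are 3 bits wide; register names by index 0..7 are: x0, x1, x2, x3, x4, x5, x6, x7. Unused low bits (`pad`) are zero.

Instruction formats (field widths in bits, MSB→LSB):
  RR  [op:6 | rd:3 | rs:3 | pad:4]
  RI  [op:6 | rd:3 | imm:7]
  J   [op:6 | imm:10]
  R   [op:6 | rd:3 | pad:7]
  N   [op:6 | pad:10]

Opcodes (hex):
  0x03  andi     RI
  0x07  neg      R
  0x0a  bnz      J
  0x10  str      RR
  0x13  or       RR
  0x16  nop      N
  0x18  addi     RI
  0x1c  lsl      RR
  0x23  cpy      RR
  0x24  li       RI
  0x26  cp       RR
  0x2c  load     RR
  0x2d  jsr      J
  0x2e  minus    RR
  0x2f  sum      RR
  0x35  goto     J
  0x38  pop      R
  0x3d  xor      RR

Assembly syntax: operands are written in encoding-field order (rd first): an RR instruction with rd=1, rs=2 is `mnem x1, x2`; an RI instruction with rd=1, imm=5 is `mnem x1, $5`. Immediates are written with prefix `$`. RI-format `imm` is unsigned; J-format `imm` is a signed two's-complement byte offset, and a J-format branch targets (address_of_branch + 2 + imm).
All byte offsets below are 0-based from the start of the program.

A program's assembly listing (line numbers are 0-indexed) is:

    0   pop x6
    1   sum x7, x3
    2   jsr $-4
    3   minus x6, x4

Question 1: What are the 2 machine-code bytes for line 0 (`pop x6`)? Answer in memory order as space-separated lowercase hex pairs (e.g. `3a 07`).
line 0 (pop): pack op=0x38:6|rd=6:3|pad=0:7 = 0xe300; big→ e3 00

e3 00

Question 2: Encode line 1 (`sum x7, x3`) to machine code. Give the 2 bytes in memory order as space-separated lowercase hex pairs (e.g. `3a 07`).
bf b0

1. sum fields op=0x2f:6|rd=7:3|rs=3:3|pad=0:4 → word bfb0h → bf b0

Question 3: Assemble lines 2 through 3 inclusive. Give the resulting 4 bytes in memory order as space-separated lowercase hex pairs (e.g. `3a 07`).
b7 fc bb 40

L2: jsr op=0x2d:6|imm=-4:10 ⇒ 0xb7fc ⇒ big b7 fc
L3: minus op=0x2e:6|rd=6:3|rs=4:3|pad=0:4 ⇒ 0xbb40 ⇒ big bb 40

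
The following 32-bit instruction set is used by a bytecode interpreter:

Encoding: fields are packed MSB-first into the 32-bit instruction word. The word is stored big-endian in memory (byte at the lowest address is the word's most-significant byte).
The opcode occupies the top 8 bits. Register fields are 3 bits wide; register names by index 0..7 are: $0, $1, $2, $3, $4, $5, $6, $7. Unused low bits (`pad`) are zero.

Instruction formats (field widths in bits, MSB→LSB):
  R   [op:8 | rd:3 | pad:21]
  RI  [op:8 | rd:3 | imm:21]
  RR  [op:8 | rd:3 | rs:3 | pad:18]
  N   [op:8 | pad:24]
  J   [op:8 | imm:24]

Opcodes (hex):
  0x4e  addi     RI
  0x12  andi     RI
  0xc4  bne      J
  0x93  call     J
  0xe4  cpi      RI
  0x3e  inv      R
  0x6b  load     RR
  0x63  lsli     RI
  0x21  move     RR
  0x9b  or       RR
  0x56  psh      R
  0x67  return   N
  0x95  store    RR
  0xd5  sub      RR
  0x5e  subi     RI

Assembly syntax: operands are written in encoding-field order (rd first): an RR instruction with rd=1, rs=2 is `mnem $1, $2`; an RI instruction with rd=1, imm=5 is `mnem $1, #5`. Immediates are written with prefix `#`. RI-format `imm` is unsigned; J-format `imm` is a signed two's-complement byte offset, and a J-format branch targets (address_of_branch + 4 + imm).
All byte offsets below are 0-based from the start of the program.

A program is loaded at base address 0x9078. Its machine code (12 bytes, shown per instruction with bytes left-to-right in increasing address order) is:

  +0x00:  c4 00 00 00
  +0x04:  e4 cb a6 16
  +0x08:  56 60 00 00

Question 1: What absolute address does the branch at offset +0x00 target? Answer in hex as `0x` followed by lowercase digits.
+0x00: c4 00 00 00 ⇒ word 0xc4000000 (big)
  op=0xc4000000>>24=0xc4 ⇒ bne (J)
  imm@[23:0]=0x0 ⇒ #0
  target = base 0x9078 + off 0x00 + 4 + imm 0 = 0x907c

0x907c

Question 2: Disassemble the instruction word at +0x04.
@+04  big-endian(e4 cb a6 16) = 0xe4cba616
  opcode bits[31:24]=0xe4: cpi/RI
  rd: (w>>21)&0x7=0x6 → $6
  imm: (w>>0)&0x1fffff=0xba616 → #763414

cpi $6, #763414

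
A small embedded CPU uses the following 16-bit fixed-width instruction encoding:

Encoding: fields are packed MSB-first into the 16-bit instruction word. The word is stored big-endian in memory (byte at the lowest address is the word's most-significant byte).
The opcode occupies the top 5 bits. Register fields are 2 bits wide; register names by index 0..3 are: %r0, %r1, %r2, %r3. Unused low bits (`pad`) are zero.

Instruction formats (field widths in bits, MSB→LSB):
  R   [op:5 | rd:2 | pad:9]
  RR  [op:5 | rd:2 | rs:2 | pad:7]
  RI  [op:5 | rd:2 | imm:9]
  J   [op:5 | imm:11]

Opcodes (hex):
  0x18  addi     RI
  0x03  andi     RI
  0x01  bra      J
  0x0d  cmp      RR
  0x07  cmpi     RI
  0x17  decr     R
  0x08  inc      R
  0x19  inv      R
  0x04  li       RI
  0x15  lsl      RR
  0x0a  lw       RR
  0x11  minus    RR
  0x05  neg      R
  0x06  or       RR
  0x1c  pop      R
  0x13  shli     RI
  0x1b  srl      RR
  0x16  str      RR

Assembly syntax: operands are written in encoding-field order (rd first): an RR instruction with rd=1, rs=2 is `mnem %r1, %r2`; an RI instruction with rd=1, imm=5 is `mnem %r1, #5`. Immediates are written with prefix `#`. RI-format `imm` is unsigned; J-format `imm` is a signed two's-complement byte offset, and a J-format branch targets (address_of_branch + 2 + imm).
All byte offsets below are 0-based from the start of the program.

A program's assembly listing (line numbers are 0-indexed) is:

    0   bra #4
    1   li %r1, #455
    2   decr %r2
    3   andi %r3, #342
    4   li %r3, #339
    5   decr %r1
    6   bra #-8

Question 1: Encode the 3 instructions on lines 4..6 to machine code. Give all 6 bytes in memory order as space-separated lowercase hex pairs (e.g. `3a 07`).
4. li fields op=0x4:5|rd=3:2|imm=339:9 → word 2753h → 27 53
5. decr fields op=0x17:5|rd=1:2|pad=0:9 → word ba00h → ba 00
6. bra fields op=0x1:5|imm=-8:11 → word 0ff8h → 0f f8

27 53 ba 00 0f f8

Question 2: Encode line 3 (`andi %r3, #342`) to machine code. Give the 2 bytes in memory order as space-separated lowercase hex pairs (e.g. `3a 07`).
L3: andi op=0x3:5|rd=3:2|imm=342:9 ⇒ 0x1f56 ⇒ big 1f 56

1f 56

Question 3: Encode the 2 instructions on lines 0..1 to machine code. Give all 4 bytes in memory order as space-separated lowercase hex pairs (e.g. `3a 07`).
0. bra fields op=0x1:5|imm=4:11 → word 0804h → 08 04
1. li fields op=0x4:5|rd=1:2|imm=455:9 → word 23c7h → 23 c7

08 04 23 c7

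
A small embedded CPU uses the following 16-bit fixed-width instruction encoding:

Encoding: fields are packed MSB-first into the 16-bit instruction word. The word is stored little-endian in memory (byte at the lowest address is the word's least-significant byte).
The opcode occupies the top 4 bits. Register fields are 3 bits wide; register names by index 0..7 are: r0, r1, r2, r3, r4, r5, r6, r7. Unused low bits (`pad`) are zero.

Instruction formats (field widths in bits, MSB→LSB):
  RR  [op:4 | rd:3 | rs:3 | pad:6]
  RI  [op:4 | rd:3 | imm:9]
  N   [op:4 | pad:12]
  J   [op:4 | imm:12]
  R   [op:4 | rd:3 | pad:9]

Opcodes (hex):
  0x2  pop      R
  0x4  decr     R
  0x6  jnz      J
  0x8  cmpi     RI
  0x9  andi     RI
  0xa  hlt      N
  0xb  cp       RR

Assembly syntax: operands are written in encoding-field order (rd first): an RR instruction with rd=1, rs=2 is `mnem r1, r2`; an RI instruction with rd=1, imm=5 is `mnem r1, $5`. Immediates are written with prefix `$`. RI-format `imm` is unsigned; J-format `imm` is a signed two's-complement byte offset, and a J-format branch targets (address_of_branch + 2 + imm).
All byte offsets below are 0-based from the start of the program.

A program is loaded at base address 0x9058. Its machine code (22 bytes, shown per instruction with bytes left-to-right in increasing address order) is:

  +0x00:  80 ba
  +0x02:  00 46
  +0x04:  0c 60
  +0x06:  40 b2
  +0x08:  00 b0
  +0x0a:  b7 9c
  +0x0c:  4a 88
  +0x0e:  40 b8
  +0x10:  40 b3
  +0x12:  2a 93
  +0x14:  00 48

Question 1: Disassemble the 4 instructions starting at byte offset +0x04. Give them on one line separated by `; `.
+0x04: 0c 60 ⇒ word 0x600c (little)
  opcode bits[15:12]=0x6: jnz/J
  imm@[11:0]=0xc ⇒ $12
+0x06: 40 b2 ⇒ word 0xb240 (little)
  opcode bits[15:12]=0xb: cp/RR
  rd@[11:9]=0x1 ⇒ r1
  rs@[8:6]=0x1 ⇒ r1
+0x08: 00 b0 ⇒ word 0xb000 (little)
  opcode bits[15:12]=0xb: cp/RR
  rd@[11:9]=0x0 ⇒ r0
  rs@[8:6]=0x0 ⇒ r0
+0x0a: b7 9c ⇒ word 0x9cb7 (little)
  opcode bits[15:12]=0x9: andi/RI
  rd@[11:9]=0x6 ⇒ r6
  imm@[8:0]=0xb7 ⇒ $183

jnz $12; cp r1, r1; cp r0, r0; andi r6, $183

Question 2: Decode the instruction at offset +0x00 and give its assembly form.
cp r5, r2

@+00  little-endian(80 ba) = 0xba80
  op=0xba80>>12=0xb ⇒ cp (RR)
  [11:9] rd=5 = r5
  [8:6] rs=2 = r2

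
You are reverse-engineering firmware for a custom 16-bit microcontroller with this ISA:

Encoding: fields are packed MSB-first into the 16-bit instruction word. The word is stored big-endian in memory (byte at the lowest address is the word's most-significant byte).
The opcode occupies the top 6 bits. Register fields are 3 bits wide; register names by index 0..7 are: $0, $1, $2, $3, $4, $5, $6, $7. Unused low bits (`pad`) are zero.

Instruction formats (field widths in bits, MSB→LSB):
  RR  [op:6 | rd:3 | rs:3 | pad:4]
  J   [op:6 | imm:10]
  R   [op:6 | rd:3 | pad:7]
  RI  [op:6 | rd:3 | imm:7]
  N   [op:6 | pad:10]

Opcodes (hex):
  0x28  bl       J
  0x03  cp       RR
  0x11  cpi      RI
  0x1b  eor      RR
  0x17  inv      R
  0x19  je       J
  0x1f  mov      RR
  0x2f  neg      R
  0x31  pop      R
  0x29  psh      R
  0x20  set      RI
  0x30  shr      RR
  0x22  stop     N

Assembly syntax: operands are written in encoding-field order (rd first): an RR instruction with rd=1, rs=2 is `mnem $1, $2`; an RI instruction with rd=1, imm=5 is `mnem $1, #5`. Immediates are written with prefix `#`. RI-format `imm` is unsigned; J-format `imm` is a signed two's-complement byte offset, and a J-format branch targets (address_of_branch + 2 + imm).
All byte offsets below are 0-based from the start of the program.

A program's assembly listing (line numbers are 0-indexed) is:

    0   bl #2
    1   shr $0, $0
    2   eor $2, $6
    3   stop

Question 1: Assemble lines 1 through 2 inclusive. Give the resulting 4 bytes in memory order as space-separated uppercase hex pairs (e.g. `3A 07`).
L1: shr op=0x30:6|rd=0:3|rs=0:3|pad=0:4 ⇒ 0xc000 ⇒ big c0 00
L2: eor op=0x1b:6|rd=2:3|rs=6:3|pad=0:4 ⇒ 0x6d60 ⇒ big 6d 60

C0 00 6D 60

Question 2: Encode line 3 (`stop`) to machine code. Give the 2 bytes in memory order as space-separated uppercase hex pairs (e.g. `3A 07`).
L3: stop op=0x22:6|pad=0:10 ⇒ 0x8800 ⇒ big 88 00

88 00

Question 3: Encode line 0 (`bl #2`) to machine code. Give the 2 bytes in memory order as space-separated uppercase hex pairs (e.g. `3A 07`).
0. bl fields op=0x28:6|imm=2:10 → word a002h → a0 02

A0 02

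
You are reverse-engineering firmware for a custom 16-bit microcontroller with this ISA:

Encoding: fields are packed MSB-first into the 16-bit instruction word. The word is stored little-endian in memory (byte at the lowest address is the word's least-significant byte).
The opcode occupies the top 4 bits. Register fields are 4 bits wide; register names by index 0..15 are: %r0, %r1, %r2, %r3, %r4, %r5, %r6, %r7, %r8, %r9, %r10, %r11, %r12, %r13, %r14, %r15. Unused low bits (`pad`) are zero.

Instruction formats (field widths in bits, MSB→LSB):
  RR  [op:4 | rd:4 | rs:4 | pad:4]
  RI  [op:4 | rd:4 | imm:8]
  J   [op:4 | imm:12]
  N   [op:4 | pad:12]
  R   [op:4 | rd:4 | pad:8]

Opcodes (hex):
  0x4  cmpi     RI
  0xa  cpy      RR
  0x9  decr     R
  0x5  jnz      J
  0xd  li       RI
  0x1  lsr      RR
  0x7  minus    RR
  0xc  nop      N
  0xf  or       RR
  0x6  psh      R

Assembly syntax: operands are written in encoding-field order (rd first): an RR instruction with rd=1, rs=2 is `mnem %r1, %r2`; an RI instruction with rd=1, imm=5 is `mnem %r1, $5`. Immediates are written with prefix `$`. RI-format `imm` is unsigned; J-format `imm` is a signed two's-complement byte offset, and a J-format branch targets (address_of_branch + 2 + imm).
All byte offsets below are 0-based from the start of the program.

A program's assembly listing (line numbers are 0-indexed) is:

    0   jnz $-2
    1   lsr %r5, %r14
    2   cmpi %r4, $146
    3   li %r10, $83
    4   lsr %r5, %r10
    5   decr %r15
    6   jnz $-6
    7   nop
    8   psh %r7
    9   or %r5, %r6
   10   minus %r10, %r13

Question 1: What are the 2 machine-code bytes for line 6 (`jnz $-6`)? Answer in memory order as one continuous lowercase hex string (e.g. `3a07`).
L6: jnz op=0x5:4|imm=-6:12 ⇒ 0x5ffa ⇒ little fa 5f

fa5f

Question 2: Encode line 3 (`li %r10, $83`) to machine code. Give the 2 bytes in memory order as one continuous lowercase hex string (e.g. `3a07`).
3. li fields op=0xd:4|rd=10:4|imm=83:8 → word da53h → 53 da

53da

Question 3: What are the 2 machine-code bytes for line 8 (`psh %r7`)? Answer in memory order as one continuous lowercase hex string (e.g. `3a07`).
0067

L8: psh op=0x6:4|rd=7:4|pad=0:8 ⇒ 0x6700 ⇒ little 00 67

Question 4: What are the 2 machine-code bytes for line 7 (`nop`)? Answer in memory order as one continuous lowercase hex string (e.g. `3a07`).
line 7 (nop): pack op=0xc:4|pad=0:12 = 0xc000; little→ 00 c0

00c0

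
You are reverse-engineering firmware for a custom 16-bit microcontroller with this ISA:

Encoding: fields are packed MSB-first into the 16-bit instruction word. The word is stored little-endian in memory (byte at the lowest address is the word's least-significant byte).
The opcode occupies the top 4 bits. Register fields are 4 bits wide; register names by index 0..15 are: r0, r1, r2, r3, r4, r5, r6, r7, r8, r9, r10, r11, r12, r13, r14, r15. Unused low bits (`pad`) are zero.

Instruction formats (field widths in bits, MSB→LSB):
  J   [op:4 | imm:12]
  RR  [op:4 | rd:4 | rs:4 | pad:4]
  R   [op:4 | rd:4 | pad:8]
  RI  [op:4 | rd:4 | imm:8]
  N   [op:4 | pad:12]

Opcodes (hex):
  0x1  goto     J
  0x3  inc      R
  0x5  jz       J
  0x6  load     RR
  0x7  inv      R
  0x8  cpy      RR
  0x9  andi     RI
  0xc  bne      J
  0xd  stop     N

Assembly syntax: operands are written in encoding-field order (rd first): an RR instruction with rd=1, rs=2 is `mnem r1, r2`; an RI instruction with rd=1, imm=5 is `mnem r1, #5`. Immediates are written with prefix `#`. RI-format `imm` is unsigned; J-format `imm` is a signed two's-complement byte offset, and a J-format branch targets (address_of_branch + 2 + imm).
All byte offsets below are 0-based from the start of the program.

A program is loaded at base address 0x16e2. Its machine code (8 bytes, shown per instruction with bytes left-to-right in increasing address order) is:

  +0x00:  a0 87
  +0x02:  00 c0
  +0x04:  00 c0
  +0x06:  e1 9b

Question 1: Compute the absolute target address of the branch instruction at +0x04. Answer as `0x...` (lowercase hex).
[04] 00 c0 → 0xc000
  op=0xc000>>12=0xc ⇒ bne (J)
  imm@[11:0]=0x0 ⇒ #0
  target = base 0x16e2 + off 0x04 + 2 + imm 0 = 0x16e8

0x16e8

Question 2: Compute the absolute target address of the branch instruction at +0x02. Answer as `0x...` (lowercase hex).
+0x02: 00 c0 ⇒ word 0xc000 (little)
  op=0xc000>>12=0xc ⇒ bne (J)
  imm: (w>>0)&0xfff=0x0 → #0
  target = base 0x16e2 + off 0x02 + 2 + imm 0 = 0x16e6

0x16e6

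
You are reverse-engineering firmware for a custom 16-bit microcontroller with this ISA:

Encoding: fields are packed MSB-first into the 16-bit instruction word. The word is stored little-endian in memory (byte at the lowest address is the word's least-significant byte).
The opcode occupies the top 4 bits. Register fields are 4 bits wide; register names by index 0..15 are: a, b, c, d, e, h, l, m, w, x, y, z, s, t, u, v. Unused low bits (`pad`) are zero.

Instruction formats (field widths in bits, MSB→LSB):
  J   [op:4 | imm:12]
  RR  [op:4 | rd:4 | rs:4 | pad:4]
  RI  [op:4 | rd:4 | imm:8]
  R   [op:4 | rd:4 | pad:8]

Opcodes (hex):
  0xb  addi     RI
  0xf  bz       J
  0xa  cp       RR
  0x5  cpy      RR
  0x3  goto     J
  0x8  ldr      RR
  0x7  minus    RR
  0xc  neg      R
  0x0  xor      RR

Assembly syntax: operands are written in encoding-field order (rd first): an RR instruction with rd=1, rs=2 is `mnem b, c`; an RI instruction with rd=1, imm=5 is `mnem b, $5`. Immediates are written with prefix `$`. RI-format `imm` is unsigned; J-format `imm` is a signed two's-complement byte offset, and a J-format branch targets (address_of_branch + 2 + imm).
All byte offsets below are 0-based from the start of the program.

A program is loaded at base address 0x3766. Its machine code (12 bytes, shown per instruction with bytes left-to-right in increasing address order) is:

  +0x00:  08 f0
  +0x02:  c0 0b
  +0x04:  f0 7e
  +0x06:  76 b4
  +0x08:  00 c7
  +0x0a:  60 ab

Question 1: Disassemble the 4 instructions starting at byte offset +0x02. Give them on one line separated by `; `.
xor z, s; minus u, v; addi e, $118; neg m

@+02  little-endian(c0 0b) = 0x0bc0
  opcode bits[15:12]=0x0: xor/RR
  rd@[11:8]=0xb ⇒ z
  rs@[7:4]=0xc ⇒ s
@+04  little-endian(f0 7e) = 0x7ef0
  opcode bits[15:12]=0x7: minus/RR
  rd@[11:8]=0xe ⇒ u
  rs@[7:4]=0xf ⇒ v
@+06  little-endian(76 b4) = 0xb476
  opcode bits[15:12]=0xb: addi/RI
  rd@[11:8]=0x4 ⇒ e
  imm@[7:0]=0x76 ⇒ $118
@+08  little-endian(00 c7) = 0xc700
  opcode bits[15:12]=0xc: neg/R
  rd@[11:8]=0x7 ⇒ m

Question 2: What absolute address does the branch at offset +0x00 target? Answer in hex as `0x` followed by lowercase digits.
+0x00: 08 f0 ⇒ word 0xf008 (little)
  op=0xf008>>12=0xf ⇒ bz (J)
  imm@[11:0]=0x8 ⇒ $8
  target = base 0x3766 + off 0x00 + 2 + imm 8 = 0x3770

0x3770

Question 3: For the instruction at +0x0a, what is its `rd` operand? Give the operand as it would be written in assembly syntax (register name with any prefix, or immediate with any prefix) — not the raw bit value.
[0a] 60 ab → 0xab60
  top 4b → 0xa → cp [RR]
  [11:8] rd=11 = z
  [7:4] rs=6 = l

z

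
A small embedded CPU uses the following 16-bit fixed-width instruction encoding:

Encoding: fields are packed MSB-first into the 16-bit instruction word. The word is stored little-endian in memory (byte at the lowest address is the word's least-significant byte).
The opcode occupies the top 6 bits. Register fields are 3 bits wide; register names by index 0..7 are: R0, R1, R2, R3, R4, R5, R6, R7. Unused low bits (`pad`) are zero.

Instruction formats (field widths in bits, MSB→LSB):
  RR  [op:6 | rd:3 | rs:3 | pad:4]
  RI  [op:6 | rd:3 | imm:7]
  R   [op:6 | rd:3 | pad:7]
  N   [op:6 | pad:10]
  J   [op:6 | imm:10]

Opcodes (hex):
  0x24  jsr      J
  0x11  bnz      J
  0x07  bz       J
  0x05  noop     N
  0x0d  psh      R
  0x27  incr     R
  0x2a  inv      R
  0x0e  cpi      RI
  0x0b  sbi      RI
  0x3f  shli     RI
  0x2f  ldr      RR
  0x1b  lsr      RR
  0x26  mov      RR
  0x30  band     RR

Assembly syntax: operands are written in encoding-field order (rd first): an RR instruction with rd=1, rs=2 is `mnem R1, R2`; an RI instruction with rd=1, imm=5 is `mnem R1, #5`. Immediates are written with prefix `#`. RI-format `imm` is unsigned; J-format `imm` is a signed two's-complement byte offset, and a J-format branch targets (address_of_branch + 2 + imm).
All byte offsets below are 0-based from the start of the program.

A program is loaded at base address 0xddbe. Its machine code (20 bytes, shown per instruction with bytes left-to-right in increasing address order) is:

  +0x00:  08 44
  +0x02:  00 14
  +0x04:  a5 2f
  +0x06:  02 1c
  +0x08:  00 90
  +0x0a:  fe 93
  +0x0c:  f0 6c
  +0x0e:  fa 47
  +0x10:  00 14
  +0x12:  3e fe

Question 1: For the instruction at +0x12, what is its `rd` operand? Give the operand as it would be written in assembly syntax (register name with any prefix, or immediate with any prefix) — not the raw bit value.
R4

off 0x12: read 3e fe as little → 0xfe3e
  op=0xfe3e>>10=0x3f ⇒ shli (RI)
  rd@[9:7]=0x4 ⇒ R4
  imm@[6:0]=0x3e ⇒ #62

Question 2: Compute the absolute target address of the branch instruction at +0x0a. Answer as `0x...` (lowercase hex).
0xddc8

+0x0a: fe 93 ⇒ word 0x93fe (little)
  op=0x93fe>>10=0x24 ⇒ jsr (J)
  [9:0] imm=1022 (s10→-2) = #-2
  target = base 0xddbe + off 0x0a + 2 + imm -2 = 0xddc8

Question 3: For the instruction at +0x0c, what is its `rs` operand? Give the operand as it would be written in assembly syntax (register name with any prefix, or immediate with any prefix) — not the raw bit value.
R7

@+0c  little-endian(f0 6c) = 0x6cf0
  opcode bits[15:10]=0x1b: lsr/RR
  rd@[9:7]=0x1 ⇒ R1
  rs@[6:4]=0x7 ⇒ R7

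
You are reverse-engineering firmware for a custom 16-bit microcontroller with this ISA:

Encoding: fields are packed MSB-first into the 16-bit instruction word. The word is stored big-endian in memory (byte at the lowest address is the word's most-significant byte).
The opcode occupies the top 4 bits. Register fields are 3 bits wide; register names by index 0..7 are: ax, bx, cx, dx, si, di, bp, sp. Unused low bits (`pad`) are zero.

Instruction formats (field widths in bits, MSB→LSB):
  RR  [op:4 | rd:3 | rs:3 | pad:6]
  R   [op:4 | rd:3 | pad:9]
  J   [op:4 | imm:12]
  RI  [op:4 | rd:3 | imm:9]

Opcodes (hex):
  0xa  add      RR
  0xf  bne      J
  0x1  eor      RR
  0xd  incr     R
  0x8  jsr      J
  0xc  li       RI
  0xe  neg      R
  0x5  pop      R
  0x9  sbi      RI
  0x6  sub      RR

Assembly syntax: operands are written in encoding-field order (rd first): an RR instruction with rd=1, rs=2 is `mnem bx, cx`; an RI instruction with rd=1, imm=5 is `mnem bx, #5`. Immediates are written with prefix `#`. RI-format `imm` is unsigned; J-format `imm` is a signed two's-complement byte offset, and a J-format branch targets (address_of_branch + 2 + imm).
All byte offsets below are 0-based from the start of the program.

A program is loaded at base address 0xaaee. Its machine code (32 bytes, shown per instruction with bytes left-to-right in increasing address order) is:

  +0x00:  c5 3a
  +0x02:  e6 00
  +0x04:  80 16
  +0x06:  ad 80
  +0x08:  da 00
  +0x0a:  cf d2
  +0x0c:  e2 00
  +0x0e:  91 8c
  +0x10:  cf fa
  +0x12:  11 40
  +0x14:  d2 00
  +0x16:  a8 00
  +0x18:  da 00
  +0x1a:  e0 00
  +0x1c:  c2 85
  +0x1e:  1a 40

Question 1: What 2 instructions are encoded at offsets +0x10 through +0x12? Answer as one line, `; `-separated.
li sp, #506; eor ax, di

+0x10: cf fa ⇒ word 0xcffa (big)
  op=0xcffa>>12=0xc ⇒ li (RI)
  rd: (w>>9)&0x7=0x7 → sp
  imm: (w>>0)&0x1ff=0x1fa → #506
+0x12: 11 40 ⇒ word 0x1140 (big)
  op=0x1140>>12=0x1 ⇒ eor (RR)
  rd: (w>>9)&0x7=0x0 → ax
  rs: (w>>6)&0x7=0x5 → di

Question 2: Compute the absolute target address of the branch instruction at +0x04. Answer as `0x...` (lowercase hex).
@+04  big-endian(80 16) = 0x8016
  op=0x8016>>12=0x8 ⇒ jsr (J)
  imm@[11:0]=0x16 ⇒ #22
  target = base 0xaaee + off 0x04 + 2 + imm 22 = 0xab0a

0xab0a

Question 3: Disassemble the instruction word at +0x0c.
+0x0c: e2 00 ⇒ word 0xe200 (big)
  top 4b → 0xe → neg [R]
  [11:9] rd=1 = bx

neg bx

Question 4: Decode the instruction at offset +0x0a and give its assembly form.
[0a] cf d2 → 0xcfd2
  opcode bits[15:12]=0xc: li/RI
  [11:9] rd=7 = sp
  [8:0] imm=466 = #466

li sp, #466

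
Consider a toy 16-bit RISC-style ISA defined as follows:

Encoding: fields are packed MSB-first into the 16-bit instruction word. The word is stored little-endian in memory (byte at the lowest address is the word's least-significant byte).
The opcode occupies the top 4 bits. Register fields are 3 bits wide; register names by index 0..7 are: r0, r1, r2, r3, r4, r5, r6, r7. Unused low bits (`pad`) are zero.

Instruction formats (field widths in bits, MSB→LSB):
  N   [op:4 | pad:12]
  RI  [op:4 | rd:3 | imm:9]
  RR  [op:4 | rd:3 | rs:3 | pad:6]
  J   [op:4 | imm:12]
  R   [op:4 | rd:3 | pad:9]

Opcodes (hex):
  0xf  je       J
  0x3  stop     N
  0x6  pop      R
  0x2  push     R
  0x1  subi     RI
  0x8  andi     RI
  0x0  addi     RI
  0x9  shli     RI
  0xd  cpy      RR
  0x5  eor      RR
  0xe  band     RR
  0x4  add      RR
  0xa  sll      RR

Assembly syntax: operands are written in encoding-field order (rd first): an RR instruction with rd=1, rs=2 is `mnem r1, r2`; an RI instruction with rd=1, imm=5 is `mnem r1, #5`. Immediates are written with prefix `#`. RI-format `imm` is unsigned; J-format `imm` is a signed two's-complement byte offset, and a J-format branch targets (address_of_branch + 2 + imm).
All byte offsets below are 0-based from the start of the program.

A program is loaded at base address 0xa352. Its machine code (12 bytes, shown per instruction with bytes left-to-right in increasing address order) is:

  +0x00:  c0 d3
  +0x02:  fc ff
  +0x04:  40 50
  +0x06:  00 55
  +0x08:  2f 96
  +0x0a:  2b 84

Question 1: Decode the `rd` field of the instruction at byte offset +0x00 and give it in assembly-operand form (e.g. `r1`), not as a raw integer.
r1

@+00  little-endian(c0 d3) = 0xd3c0
  top 4b → 0xd → cpy [RR]
  rd: (w>>9)&0x7=0x1 → r1
  rs: (w>>6)&0x7=0x7 → r7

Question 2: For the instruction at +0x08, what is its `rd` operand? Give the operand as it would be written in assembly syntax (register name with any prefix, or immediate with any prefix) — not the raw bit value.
r3

off 0x08: read 2f 96 as little → 0x962f
  top 4b → 0x9 → shli [RI]
  [11:9] rd=3 = r3
  [8:0] imm=47 = #47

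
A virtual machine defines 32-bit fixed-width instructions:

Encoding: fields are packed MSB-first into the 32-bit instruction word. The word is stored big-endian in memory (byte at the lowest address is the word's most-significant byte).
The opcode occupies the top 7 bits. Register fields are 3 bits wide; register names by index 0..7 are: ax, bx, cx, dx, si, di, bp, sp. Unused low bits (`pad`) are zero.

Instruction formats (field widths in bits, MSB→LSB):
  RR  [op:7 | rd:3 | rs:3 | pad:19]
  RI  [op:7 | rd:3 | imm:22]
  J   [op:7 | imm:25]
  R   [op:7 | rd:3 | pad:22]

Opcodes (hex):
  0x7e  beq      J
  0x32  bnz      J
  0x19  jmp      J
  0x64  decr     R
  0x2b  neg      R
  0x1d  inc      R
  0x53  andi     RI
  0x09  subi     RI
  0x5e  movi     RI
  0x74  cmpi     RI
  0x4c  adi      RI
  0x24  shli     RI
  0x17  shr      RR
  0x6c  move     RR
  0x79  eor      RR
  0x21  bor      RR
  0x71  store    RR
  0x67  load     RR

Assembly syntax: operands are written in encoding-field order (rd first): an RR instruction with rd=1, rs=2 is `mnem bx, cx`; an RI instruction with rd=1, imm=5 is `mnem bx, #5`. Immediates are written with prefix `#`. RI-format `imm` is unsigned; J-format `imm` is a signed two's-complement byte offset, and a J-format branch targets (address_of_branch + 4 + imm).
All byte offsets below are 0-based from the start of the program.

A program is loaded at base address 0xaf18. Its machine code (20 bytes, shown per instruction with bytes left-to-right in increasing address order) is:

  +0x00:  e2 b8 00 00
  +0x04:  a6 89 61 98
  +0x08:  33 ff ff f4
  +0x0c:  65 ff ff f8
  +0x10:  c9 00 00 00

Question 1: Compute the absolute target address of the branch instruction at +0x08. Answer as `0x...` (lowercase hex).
0xaf18

+0x08: 33 ff ff f4 ⇒ word 0x33fffff4 (big)
  op=0x33fffff4>>25=0x19 ⇒ jmp (J)
  imm@[24:0]=0x1fffff4 (s25→-12) ⇒ #-12
  target = base 0xaf18 + off 0x08 + 4 + imm -12 = 0xaf18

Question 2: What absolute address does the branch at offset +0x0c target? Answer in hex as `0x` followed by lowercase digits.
0xaf20

[0c] 65 ff ff f8 → 0x65fffff8
  op=0x65fffff8>>25=0x32 ⇒ bnz (J)
  imm@[24:0]=0x1fffff8 (s25→-8) ⇒ #-8
  target = base 0xaf18 + off 0x0c + 4 + imm -8 = 0xaf20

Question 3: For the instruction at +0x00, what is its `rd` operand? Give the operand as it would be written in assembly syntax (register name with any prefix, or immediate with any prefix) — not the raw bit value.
cx

+0x00: e2 b8 00 00 ⇒ word 0xe2b80000 (big)
  top 7b → 0x71 → store [RR]
  rd: (w>>22)&0x7=0x2 → cx
  rs: (w>>19)&0x7=0x7 → sp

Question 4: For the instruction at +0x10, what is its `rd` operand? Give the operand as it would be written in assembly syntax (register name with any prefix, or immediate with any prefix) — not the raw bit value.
si

+0x10: c9 00 00 00 ⇒ word 0xc9000000 (big)
  opcode bits[31:25]=0x64: decr/R
  [24:22] rd=4 = si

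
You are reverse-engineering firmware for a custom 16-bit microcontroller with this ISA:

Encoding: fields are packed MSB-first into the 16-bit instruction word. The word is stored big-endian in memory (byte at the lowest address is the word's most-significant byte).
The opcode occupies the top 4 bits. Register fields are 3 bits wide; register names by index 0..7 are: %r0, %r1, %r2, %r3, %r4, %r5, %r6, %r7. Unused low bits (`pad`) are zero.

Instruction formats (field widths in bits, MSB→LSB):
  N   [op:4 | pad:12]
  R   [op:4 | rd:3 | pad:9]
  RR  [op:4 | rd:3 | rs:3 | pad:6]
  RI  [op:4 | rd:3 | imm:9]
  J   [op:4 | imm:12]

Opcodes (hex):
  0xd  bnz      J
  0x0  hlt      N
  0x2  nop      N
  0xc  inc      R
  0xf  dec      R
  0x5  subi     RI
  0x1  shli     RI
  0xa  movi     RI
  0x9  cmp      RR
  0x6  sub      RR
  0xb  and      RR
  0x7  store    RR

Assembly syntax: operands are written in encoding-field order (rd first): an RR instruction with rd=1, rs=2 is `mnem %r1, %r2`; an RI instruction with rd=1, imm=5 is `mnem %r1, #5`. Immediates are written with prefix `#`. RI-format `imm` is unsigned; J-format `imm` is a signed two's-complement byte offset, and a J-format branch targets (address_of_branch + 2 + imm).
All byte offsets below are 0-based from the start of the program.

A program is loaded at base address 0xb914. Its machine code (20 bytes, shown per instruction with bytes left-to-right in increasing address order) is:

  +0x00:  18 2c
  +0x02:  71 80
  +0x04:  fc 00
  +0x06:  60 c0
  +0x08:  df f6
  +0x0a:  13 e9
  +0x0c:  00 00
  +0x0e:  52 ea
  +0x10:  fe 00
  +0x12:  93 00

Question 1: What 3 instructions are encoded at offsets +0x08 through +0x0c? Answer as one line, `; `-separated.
bnz #-10; shli %r1, #489; hlt

[08] df f6 → 0xdff6
  opcode bits[15:12]=0xd: bnz/J
  imm@[11:0]=0xff6 (s12→-10) ⇒ #-10
[0a] 13 e9 → 0x13e9
  opcode bits[15:12]=0x1: shli/RI
  rd@[11:9]=0x1 ⇒ %r1
  imm@[8:0]=0x1e9 ⇒ #489
[0c] 00 00 → 0x0000
  opcode bits[15:12]=0x0: hlt/N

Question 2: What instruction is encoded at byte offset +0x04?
dec %r6

off 0x04: read fc 00 as big → 0xfc00
  op=0xfc00>>12=0xf ⇒ dec (R)
  [11:9] rd=6 = %r6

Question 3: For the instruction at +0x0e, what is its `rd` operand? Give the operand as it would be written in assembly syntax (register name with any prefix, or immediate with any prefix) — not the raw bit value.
%r1

[0e] 52 ea → 0x52ea
  opcode bits[15:12]=0x5: subi/RI
  rd: (w>>9)&0x7=0x1 → %r1
  imm: (w>>0)&0x1ff=0xea → #234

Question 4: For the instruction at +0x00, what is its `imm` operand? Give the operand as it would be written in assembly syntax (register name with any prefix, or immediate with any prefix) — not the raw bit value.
@+00  big-endian(18 2c) = 0x182c
  op=0x182c>>12=0x1 ⇒ shli (RI)
  rd@[11:9]=0x4 ⇒ %r4
  imm@[8:0]=0x2c ⇒ #44

#44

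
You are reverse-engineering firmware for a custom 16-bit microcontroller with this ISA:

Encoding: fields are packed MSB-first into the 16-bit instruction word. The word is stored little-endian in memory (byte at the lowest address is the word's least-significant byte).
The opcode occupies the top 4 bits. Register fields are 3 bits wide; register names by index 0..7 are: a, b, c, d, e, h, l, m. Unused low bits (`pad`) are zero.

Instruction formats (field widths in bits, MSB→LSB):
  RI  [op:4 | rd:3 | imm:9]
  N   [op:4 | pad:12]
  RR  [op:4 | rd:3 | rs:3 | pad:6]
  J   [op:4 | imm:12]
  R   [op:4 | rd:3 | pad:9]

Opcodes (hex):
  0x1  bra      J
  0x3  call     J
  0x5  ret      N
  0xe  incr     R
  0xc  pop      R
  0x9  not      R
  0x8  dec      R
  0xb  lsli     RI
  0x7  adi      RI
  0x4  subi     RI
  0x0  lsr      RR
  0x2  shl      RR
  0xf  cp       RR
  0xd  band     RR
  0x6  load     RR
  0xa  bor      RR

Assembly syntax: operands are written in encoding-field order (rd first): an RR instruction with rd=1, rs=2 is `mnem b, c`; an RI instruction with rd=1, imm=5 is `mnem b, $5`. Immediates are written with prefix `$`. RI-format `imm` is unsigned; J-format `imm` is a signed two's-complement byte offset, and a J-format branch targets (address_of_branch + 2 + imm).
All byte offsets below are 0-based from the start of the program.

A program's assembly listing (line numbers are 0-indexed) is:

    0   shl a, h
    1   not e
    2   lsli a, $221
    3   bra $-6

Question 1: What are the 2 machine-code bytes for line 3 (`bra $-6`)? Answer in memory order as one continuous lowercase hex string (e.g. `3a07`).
fa1f

L3: bra op=0x1:4|imm=-6:12 ⇒ 0x1ffa ⇒ little fa 1f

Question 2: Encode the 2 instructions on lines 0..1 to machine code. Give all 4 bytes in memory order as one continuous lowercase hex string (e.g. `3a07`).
40210098

0. shl fields op=0x2:4|rd=0:3|rs=5:3|pad=0:6 → word 2140h → 40 21
1. not fields op=0x9:4|rd=4:3|pad=0:9 → word 9800h → 00 98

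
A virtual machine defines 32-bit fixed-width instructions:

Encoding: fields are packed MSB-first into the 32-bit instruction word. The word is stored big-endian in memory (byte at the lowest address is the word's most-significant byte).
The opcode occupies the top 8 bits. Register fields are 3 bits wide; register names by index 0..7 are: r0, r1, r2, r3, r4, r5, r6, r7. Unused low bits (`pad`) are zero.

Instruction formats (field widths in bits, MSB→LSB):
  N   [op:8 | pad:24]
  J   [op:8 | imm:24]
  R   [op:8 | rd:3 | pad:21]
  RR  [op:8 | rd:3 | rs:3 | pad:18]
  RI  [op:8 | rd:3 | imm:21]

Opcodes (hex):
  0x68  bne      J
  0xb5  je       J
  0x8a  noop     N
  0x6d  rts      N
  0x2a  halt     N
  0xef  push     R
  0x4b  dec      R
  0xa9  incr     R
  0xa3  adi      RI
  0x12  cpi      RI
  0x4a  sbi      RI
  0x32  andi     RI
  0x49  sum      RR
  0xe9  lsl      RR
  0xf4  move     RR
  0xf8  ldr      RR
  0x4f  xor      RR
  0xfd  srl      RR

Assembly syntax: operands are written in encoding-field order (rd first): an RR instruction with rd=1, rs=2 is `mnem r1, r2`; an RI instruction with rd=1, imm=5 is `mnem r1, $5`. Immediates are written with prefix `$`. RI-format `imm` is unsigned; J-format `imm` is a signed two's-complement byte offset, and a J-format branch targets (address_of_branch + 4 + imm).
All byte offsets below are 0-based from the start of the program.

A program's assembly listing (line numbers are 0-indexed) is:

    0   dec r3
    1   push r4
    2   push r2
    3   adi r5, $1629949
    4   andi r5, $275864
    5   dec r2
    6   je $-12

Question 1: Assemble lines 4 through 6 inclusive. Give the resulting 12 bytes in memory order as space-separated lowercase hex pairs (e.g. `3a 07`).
32 a4 35 98 4b 40 00 00 b5 ff ff f4

L4: andi op=0x32:8|rd=5:3|imm=275864:21 ⇒ 0x32a43598 ⇒ big 32 a4 35 98
L5: dec op=0x4b:8|rd=2:3|pad=0:21 ⇒ 0x4b400000 ⇒ big 4b 40 00 00
L6: je op=0xb5:8|imm=-12:24 ⇒ 0xb5fffff4 ⇒ big b5 ff ff f4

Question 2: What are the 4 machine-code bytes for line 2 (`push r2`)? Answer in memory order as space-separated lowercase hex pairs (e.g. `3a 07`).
ef 40 00 00

2. push fields op=0xef:8|rd=2:3|pad=0:21 → word ef400000h → ef 40 00 00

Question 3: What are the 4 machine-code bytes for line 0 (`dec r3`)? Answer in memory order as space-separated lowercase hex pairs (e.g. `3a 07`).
4b 60 00 00

0. dec fields op=0x4b:8|rd=3:3|pad=0:21 → word 4b600000h → 4b 60 00 00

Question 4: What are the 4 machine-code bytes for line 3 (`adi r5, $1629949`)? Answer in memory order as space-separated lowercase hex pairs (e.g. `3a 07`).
L3: adi op=0xa3:8|rd=5:3|imm=1629949:21 ⇒ 0xa3b8defd ⇒ big a3 b8 de fd

a3 b8 de fd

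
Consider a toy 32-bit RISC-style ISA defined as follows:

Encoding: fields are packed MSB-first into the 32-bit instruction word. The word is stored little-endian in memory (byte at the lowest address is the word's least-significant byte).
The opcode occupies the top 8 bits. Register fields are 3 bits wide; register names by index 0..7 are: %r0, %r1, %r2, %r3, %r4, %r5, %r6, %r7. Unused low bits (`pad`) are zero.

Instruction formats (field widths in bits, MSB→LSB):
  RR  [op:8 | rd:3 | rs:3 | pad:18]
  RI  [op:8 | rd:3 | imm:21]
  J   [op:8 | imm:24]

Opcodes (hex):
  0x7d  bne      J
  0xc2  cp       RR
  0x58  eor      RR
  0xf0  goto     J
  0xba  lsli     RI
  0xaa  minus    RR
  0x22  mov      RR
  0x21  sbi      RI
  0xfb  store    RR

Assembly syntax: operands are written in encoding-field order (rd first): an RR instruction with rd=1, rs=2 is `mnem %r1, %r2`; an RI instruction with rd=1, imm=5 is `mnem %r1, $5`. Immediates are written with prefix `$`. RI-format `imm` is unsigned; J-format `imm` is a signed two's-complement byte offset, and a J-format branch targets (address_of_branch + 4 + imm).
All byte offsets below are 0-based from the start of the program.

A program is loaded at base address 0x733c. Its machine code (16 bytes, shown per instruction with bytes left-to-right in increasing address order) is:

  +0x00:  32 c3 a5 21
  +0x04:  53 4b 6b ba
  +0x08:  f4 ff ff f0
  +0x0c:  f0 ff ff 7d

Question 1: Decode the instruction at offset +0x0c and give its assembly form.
off 0x0c: read f0 ff ff 7d as little → 0x7dfffff0
  opcode bits[31:24]=0x7d: bne/J
  imm@[23:0]=0xfffff0 (s24→-16) ⇒ $-16

bne $-16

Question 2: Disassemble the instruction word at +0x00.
[00] 32 c3 a5 21 → 0x21a5c332
  op=0x21a5c332>>24=0x21 ⇒ sbi (RI)
  rd: (w>>21)&0x7=0x5 → %r5
  imm: (w>>0)&0x1fffff=0x5c332 → $377650

sbi %r5, $377650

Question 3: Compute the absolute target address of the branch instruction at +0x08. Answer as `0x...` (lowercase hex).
0x733c

[08] f4 ff ff f0 → 0xf0fffff4
  top 8b → 0xf0 → goto [J]
  imm@[23:0]=0xfffff4 (s24→-12) ⇒ $-12
  target = base 0x733c + off 0x08 + 4 + imm -12 = 0x733c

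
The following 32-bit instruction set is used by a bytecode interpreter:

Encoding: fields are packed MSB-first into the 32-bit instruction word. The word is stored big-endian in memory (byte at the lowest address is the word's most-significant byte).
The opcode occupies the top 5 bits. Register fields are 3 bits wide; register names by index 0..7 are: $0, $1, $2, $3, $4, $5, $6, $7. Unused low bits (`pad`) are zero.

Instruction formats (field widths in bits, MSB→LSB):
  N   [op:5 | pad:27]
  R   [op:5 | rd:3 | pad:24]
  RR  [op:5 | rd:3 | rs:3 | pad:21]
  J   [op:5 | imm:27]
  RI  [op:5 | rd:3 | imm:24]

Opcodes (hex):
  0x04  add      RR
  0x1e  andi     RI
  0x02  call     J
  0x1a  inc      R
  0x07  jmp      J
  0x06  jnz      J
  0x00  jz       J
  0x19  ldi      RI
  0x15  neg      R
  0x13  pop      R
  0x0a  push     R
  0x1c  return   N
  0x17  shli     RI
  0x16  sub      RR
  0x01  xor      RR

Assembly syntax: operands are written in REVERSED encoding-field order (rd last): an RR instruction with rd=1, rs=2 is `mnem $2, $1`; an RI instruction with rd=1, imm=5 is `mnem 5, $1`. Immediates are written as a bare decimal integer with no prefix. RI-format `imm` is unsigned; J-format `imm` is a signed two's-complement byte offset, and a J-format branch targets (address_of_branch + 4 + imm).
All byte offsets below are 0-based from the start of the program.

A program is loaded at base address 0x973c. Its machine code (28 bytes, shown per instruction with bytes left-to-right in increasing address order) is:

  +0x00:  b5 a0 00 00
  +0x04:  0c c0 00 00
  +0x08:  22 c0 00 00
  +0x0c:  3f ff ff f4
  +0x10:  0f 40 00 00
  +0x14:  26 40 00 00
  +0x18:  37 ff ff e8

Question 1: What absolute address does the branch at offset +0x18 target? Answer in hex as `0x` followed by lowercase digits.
off 0x18: read 37 ff ff e8 as big → 0x37ffffe8
  opcode bits[31:27]=0x6: jnz/J
  [26:0] imm=134217704 (s27→-24) = -24
  target = base 0x973c + off 0x18 + 4 + imm -24 = 0x9740

0x9740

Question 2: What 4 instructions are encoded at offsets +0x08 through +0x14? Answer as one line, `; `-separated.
add $6, $2; jmp -12; xor $2, $7; add $2, $6

off 0x08: read 22 c0 00 00 as big → 0x22c00000
  opcode bits[31:27]=0x4: add/RR
  [26:24] rd=2 = $2
  [23:21] rs=6 = $6
off 0x0c: read 3f ff ff f4 as big → 0x3ffffff4
  opcode bits[31:27]=0x7: jmp/J
  [26:0] imm=134217716 (s27→-12) = -12
off 0x10: read 0f 40 00 00 as big → 0x0f400000
  opcode bits[31:27]=0x1: xor/RR
  [26:24] rd=7 = $7
  [23:21] rs=2 = $2
off 0x14: read 26 40 00 00 as big → 0x26400000
  opcode bits[31:27]=0x4: add/RR
  [26:24] rd=6 = $6
  [23:21] rs=2 = $2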